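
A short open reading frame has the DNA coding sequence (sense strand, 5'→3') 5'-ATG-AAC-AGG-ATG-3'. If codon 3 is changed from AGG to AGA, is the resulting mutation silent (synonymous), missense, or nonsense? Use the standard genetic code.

Position 9 falls in codon 3: AGG → Arg.
After the substitution the codon is AGA → Arg.
Both encode Arg, so the change is synonymous.

silent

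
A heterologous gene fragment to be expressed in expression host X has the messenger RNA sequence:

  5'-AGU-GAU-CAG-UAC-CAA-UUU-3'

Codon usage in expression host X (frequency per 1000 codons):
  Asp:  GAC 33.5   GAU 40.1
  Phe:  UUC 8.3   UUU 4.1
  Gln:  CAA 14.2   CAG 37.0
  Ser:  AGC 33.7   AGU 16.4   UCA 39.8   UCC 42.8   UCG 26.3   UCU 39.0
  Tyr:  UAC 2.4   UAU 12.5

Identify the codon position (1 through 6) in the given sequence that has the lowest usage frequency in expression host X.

Codon 1 AGU (Ser): 16.4 per 1000.
Codon 2 GAU (Asp): 40.1 per 1000.
Codon 3 CAG (Gln): 37.0 per 1000.
Codon 4 UAC (Tyr): 2.4 per 1000.
Codon 5 CAA (Gln): 14.2 per 1000.
Codon 6 UUU (Phe): 4.1 per 1000.
Lowest frequency is 2.4 at codon 4.

4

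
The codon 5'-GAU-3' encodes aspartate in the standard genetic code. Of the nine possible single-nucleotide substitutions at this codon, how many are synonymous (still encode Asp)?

1

Position 1: none → 0 synonymous.
Position 2: none → 0 synonymous.
Position 3: GAC → 1 synonymous.
Total: 0 + 0 + 1 = 1.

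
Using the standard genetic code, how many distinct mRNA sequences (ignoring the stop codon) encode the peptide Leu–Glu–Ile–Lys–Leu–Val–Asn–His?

Leu: 6 codons.
Glu: 2 codons.
Ile: 3 codons.
Lys: 2 codons.
Leu: 6 codons.
Val: 4 codons.
Asn: 2 codons.
His: 2 codons.
6 × 2 × 3 × 2 × 6 × 4 × 2 × 2 = 6912.

6912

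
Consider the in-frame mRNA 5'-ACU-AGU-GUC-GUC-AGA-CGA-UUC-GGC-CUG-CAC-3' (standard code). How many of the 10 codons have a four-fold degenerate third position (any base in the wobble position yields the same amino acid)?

6

Codon 1 ACU (Thr): third position 4-fold.
Codon 2 AGU (Ser): third position 2-fold.
Codon 3 GUC (Val): third position 4-fold.
Codon 4 GUC (Val): third position 4-fold.
Codon 5 AGA (Arg): third position 2-fold.
Codon 6 CGA (Arg): third position 4-fold.
Codon 7 UUC (Phe): third position 2-fold.
Codon 8 GGC (Gly): third position 4-fold.
Codon 9 CUG (Leu): third position 4-fold.
Codon 10 CAC (His): third position 2-fold.
Four-fold degenerate third positions: 6.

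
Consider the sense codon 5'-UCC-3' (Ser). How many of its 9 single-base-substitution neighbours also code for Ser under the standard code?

3

Position 1: none → 0 synonymous.
Position 2: none → 0 synonymous.
Position 3: UCU, UCA, UCG → 3 synonymous.
Total: 0 + 0 + 3 = 3.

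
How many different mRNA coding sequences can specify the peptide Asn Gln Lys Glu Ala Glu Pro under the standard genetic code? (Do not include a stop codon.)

512

Asn: 2 codons.
Gln: 2 codons.
Lys: 2 codons.
Glu: 2 codons.
Ala: 4 codons.
Glu: 2 codons.
Pro: 4 codons.
2 × 2 × 2 × 2 × 4 × 2 × 4 = 512.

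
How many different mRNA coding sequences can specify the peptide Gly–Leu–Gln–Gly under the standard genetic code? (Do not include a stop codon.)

192

Gly: 4 codons.
Leu: 6 codons.
Gln: 2 codons.
Gly: 4 codons.
4 × 6 × 2 × 4 = 192.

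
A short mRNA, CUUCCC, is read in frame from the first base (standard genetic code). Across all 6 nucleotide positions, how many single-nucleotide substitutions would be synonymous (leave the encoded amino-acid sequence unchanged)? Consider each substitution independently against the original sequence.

6

Codon 1 (CUU, Leu): 3 synonymous substitutions.
Codon 2 (CCC, Pro): 3 synonymous substitutions.
Total: 3 + 3 = 6.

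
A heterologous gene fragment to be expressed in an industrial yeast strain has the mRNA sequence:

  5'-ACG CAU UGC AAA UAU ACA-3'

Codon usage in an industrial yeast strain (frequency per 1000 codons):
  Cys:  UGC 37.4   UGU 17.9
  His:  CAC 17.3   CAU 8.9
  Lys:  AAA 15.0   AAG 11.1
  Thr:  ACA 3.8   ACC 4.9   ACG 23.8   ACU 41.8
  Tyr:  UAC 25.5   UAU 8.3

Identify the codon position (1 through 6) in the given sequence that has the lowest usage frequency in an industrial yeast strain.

6

Codon 1 ACG (Thr): 23.8 per 1000.
Codon 2 CAU (His): 8.9 per 1000.
Codon 3 UGC (Cys): 37.4 per 1000.
Codon 4 AAA (Lys): 15.0 per 1000.
Codon 5 UAU (Tyr): 8.3 per 1000.
Codon 6 ACA (Thr): 3.8 per 1000.
Lowest frequency is 3.8 at codon 6.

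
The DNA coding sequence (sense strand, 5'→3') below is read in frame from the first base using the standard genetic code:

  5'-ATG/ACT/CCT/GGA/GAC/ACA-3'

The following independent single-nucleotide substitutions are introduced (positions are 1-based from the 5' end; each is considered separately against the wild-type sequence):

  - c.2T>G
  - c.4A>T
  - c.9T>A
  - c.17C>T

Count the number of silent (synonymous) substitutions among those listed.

1

Codon 1: ATG (Met) → AGG (Arg) — missense.
Codon 2: ACT (Thr) → TCT (Ser) — missense.
Codon 3: CCT (Pro) → CCA (Pro) — synonymous.
Codon 6: ACA (Thr) → ATA (Ile) — missense.
Synonymous: 1 of 4.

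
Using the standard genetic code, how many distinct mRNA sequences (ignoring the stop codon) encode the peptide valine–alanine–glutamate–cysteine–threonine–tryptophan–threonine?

Val: 4 codons.
Ala: 4 codons.
Glu: 2 codons.
Cys: 2 codons.
Thr: 4 codons.
Trp: 1 codon.
Thr: 4 codons.
4 × 4 × 2 × 2 × 4 × 1 × 4 = 1024.

1024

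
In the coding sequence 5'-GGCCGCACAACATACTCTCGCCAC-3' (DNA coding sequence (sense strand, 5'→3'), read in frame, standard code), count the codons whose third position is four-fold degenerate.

6

Codon 1 GGC (Gly): third position 4-fold.
Codon 2 CGC (Arg): third position 4-fold.
Codon 3 ACA (Thr): third position 4-fold.
Codon 4 ACA (Thr): third position 4-fold.
Codon 5 TAC (Tyr): third position 2-fold.
Codon 6 TCT (Ser): third position 4-fold.
Codon 7 CGC (Arg): third position 4-fold.
Codon 8 CAC (His): third position 2-fold.
Four-fold degenerate third positions: 6.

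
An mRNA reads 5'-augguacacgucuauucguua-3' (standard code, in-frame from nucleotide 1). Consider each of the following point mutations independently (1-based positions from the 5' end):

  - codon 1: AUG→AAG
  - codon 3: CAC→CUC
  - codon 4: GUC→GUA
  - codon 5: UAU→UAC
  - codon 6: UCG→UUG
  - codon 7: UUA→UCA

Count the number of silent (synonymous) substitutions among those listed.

2

Codon 1: AUG (Met) → AAG (Lys) — missense.
Codon 3: CAC (His) → CUC (Leu) — missense.
Codon 4: GUC (Val) → GUA (Val) — synonymous.
Codon 5: UAU (Tyr) → UAC (Tyr) — synonymous.
Codon 6: UCG (Ser) → UUG (Leu) — missense.
Codon 7: UUA (Leu) → UCA (Ser) — missense.
Synonymous: 2 of 6.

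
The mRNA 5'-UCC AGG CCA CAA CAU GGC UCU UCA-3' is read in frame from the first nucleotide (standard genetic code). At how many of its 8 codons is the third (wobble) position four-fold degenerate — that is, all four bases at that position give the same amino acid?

5

Codon 1 UCC (Ser): third position 4-fold.
Codon 2 AGG (Arg): third position 2-fold.
Codon 3 CCA (Pro): third position 4-fold.
Codon 4 CAA (Gln): third position 2-fold.
Codon 5 CAU (His): third position 2-fold.
Codon 6 GGC (Gly): third position 4-fold.
Codon 7 UCU (Ser): third position 4-fold.
Codon 8 UCA (Ser): third position 4-fold.
Four-fold degenerate third positions: 5.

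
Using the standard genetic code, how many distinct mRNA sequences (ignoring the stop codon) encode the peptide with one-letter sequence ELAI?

Glu: 2 codons.
Leu: 6 codons.
Ala: 4 codons.
Ile: 3 codons.
2 × 6 × 4 × 3 = 144.

144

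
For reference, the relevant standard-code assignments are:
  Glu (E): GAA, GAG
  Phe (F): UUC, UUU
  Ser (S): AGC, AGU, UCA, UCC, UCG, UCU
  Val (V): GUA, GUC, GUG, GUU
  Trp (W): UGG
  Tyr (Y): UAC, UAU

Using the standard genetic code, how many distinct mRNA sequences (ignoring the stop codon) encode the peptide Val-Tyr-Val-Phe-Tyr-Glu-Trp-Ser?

Val: 4 codons.
Tyr: 2 codons.
Val: 4 codons.
Phe: 2 codons.
Tyr: 2 codons.
Glu: 2 codons.
Trp: 1 codon.
Ser: 6 codons.
4 × 2 × 4 × 2 × 2 × 2 × 1 × 6 = 1536.

1536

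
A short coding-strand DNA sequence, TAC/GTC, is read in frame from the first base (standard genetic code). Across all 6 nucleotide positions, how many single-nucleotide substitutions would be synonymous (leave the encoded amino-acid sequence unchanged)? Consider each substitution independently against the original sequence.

4

Codon 1 (TAC, Tyr): 1 synonymous substitution.
Codon 2 (GTC, Val): 3 synonymous substitutions.
Total: 1 + 3 = 4.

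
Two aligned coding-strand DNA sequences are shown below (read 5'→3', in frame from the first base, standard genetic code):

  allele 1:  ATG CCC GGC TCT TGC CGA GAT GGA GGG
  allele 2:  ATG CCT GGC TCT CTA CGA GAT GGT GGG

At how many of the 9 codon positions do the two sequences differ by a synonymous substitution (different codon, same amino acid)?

Codon 1: ATG Met / ATG Met — identical.
Codon 2: CCC Pro / CCT Pro — synonymous.
Codon 3: GGC Gly / GGC Gly — identical.
Codon 4: TCT Ser / TCT Ser — identical.
Codon 5: TGC Cys / CTA Leu — nonsynonymous.
Codon 6: CGA Arg / CGA Arg — identical.
Codon 7: GAT Asp / GAT Asp — identical.
Codon 8: GGA Gly / GGT Gly — synonymous.
Codon 9: GGG Gly / GGG Gly — identical.
Synonymous differences: 2.

2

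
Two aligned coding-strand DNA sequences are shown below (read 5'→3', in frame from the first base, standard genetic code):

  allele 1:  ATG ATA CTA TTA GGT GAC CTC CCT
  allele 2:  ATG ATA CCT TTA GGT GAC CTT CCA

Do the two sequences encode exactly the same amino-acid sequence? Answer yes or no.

Codon 1: ATG Met / ATG Met — identical.
Codon 2: ATA Ile / ATA Ile — identical.
Codon 3: CTA Leu / CCT Pro — nonsynonymous.
Codon 4: TTA Leu / TTA Leu — identical.
Codon 5: GGT Gly / GGT Gly — identical.
Codon 6: GAC Asp / GAC Asp — identical.
Codon 7: CTC Leu / CTT Leu — synonymous.
Codon 8: CCT Pro / CCA Pro — synonymous.
Nonsynonymous differences: 1 → different protein.

no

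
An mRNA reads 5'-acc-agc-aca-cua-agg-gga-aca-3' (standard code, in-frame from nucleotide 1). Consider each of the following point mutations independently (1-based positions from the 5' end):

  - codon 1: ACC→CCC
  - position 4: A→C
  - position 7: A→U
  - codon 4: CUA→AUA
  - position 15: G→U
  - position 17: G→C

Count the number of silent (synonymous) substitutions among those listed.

0

Codon 1: ACC (Thr) → CCC (Pro) — missense.
Codon 2: AGC (Ser) → CGC (Arg) — missense.
Codon 3: ACA (Thr) → UCA (Ser) — missense.
Codon 4: CUA (Leu) → AUA (Ile) — missense.
Codon 5: AGG (Arg) → AGU (Ser) — missense.
Codon 6: GGA (Gly) → GCA (Ala) — missense.
Synonymous: 0 of 6.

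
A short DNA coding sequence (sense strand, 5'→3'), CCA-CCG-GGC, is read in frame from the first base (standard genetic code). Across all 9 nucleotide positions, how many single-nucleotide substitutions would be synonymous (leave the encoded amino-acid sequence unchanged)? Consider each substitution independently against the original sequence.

Codon 1 (CCA, Pro): 3 synonymous substitutions.
Codon 2 (CCG, Pro): 3 synonymous substitutions.
Codon 3 (GGC, Gly): 3 synonymous substitutions.
Total: 3 + 3 + 3 = 9.

9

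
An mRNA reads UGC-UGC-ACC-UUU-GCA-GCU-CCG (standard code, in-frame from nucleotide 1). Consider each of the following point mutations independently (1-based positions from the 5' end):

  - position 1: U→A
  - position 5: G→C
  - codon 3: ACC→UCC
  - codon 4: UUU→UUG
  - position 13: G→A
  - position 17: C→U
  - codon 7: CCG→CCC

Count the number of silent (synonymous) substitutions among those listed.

Codon 1: UGC (Cys) → AGC (Ser) — missense.
Codon 2: UGC (Cys) → UCC (Ser) — missense.
Codon 3: ACC (Thr) → UCC (Ser) — missense.
Codon 4: UUU (Phe) → UUG (Leu) — missense.
Codon 5: GCA (Ala) → ACA (Thr) — missense.
Codon 6: GCU (Ala) → GUU (Val) — missense.
Codon 7: CCG (Pro) → CCC (Pro) — synonymous.
Synonymous: 1 of 7.

1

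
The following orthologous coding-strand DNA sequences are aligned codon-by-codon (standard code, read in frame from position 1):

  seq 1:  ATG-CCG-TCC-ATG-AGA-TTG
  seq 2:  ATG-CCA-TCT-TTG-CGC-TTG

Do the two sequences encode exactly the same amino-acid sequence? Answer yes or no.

no

Codon 1: ATG Met / ATG Met — identical.
Codon 2: CCG Pro / CCA Pro — synonymous.
Codon 3: TCC Ser / TCT Ser — synonymous.
Codon 4: ATG Met / TTG Leu — nonsynonymous.
Codon 5: AGA Arg / CGC Arg — synonymous.
Codon 6: TTG Leu / TTG Leu — identical.
Nonsynonymous differences: 1 → different protein.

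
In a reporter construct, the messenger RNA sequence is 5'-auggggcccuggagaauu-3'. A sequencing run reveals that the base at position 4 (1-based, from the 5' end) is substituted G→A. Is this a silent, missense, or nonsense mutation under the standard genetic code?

missense

Position 4 falls in codon 2: GGG → Gly.
After the substitution the codon is AGG → Arg.
Gly ≠ Arg, so this is a missense mutation.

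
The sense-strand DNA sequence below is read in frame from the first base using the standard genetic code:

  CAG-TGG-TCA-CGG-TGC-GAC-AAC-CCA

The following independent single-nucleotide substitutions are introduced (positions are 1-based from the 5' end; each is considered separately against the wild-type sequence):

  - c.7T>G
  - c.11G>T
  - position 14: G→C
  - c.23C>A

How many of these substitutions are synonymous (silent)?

0

Codon 3: TCA (Ser) → GCA (Ala) — missense.
Codon 4: CGG (Arg) → CTG (Leu) — missense.
Codon 5: TGC (Cys) → TCC (Ser) — missense.
Codon 8: CCA (Pro) → CAA (Gln) — missense.
Synonymous: 0 of 4.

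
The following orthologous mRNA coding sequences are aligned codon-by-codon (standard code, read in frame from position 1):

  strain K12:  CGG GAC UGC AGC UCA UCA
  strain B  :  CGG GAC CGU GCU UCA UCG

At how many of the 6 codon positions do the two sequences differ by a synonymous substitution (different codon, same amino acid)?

Codon 1: CGG Arg / CGG Arg — identical.
Codon 2: GAC Asp / GAC Asp — identical.
Codon 3: UGC Cys / CGU Arg — nonsynonymous.
Codon 4: AGC Ser / GCU Ala — nonsynonymous.
Codon 5: UCA Ser / UCA Ser — identical.
Codon 6: UCA Ser / UCG Ser — synonymous.
Synonymous differences: 1.

1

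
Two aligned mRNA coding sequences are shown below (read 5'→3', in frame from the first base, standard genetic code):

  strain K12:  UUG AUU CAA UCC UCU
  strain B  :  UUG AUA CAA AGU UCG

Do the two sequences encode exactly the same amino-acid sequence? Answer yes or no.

yes

Codon 1: UUG Leu / UUG Leu — identical.
Codon 2: AUU Ile / AUA Ile — synonymous.
Codon 3: CAA Gln / CAA Gln — identical.
Codon 4: UCC Ser / AGU Ser — synonymous.
Codon 5: UCU Ser / UCG Ser — synonymous.
Nonsynonymous differences: 0 → same protein.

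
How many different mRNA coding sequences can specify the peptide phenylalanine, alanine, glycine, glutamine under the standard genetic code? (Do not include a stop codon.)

64

Phe: 2 codons.
Ala: 4 codons.
Gly: 4 codons.
Gln: 2 codons.
2 × 4 × 4 × 2 = 64.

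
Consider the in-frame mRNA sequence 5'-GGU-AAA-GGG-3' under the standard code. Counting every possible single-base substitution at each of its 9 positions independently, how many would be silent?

7

Codon 1 (GGU, Gly): 3 synonymous substitutions.
Codon 2 (AAA, Lys): 1 synonymous substitution.
Codon 3 (GGG, Gly): 3 synonymous substitutions.
Total: 3 + 1 + 3 = 7.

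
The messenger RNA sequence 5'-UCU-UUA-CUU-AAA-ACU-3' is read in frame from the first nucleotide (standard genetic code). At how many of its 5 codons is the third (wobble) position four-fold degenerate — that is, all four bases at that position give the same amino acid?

Codon 1 UCU (Ser): third position 4-fold.
Codon 2 UUA (Leu): third position 2-fold.
Codon 3 CUU (Leu): third position 4-fold.
Codon 4 AAA (Lys): third position 2-fold.
Codon 5 ACU (Thr): third position 4-fold.
Four-fold degenerate third positions: 3.

3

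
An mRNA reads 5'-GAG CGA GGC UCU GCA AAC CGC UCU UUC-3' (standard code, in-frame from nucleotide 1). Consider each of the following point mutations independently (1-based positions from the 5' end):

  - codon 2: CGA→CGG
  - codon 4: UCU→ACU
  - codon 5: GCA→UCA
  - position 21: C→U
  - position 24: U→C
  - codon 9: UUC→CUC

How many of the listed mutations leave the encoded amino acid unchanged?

3

Codon 2: CGA (Arg) → CGG (Arg) — synonymous.
Codon 4: UCU (Ser) → ACU (Thr) — missense.
Codon 5: GCA (Ala) → UCA (Ser) — missense.
Codon 7: CGC (Arg) → CGU (Arg) — synonymous.
Codon 8: UCU (Ser) → UCC (Ser) — synonymous.
Codon 9: UUC (Phe) → CUC (Leu) — missense.
Synonymous: 3 of 6.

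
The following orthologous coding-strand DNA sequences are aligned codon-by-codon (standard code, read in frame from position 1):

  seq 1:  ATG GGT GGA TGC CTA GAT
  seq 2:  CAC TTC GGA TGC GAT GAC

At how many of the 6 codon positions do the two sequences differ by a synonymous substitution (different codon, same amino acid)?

1

Codon 1: ATG Met / CAC His — nonsynonymous.
Codon 2: GGT Gly / TTC Phe — nonsynonymous.
Codon 3: GGA Gly / GGA Gly — identical.
Codon 4: TGC Cys / TGC Cys — identical.
Codon 5: CTA Leu / GAT Asp — nonsynonymous.
Codon 6: GAT Asp / GAC Asp — synonymous.
Synonymous differences: 1.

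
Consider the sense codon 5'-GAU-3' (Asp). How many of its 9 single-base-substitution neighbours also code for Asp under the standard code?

1

Position 1: none → 0 synonymous.
Position 2: none → 0 synonymous.
Position 3: GAC → 1 synonymous.
Total: 0 + 0 + 1 = 1.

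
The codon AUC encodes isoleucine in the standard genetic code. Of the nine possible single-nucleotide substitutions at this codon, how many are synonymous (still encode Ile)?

Position 1: none → 0 synonymous.
Position 2: none → 0 synonymous.
Position 3: AUU, AUA → 2 synonymous.
Total: 0 + 0 + 2 = 2.

2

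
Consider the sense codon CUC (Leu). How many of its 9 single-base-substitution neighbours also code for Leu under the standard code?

3

Position 1: none → 0 synonymous.
Position 2: none → 0 synonymous.
Position 3: CUU, CUA, CUG → 3 synonymous.
Total: 0 + 0 + 3 = 3.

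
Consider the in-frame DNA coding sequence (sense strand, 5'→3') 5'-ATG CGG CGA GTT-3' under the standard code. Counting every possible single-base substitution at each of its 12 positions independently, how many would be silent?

Codon 1 (ATG, Met): 0 synonymous substitutions.
Codon 2 (CGG, Arg): 4 synonymous substitutions.
Codon 3 (CGA, Arg): 4 synonymous substitutions.
Codon 4 (GTT, Val): 3 synonymous substitutions.
Total: 0 + 4 + 4 + 3 = 11.

11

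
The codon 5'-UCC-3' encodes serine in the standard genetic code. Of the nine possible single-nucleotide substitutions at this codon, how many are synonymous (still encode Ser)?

3

Position 1: none → 0 synonymous.
Position 2: none → 0 synonymous.
Position 3: UCU, UCA, UCG → 3 synonymous.
Total: 0 + 0 + 3 = 3.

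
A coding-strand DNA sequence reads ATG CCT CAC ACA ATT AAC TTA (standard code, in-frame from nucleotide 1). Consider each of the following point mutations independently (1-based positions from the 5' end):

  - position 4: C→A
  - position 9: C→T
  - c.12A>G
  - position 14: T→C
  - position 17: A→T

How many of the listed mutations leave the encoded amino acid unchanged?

Codon 2: CCT (Pro) → ACT (Thr) — missense.
Codon 3: CAC (His) → CAT (His) — synonymous.
Codon 4: ACA (Thr) → ACG (Thr) — synonymous.
Codon 5: ATT (Ile) → ACT (Thr) — missense.
Codon 6: AAC (Asn) → ATC (Ile) — missense.
Synonymous: 2 of 5.

2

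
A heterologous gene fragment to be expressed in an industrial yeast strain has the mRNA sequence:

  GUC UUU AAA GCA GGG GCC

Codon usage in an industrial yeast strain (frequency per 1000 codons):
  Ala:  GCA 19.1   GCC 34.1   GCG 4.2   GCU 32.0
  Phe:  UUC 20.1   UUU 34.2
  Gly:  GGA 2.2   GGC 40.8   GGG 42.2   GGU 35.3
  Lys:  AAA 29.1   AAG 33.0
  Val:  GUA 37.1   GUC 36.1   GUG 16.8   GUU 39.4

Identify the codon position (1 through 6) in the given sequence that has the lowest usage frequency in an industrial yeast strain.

Codon 1 GUC (Val): 36.1 per 1000.
Codon 2 UUU (Phe): 34.2 per 1000.
Codon 3 AAA (Lys): 29.1 per 1000.
Codon 4 GCA (Ala): 19.1 per 1000.
Codon 5 GGG (Gly): 42.2 per 1000.
Codon 6 GCC (Ala): 34.1 per 1000.
Lowest frequency is 19.1 at codon 4.

4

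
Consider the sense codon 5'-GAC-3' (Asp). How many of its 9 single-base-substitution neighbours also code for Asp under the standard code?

Position 1: none → 0 synonymous.
Position 2: none → 0 synonymous.
Position 3: GAT → 1 synonymous.
Total: 0 + 0 + 1 = 1.

1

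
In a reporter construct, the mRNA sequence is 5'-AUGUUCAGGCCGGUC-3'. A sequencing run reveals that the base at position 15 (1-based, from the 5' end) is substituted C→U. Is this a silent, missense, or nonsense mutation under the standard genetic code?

silent

Position 15 falls in codon 5: GUC → Val.
After the substitution the codon is GUU → Val.
Both encode Val, so the change is synonymous.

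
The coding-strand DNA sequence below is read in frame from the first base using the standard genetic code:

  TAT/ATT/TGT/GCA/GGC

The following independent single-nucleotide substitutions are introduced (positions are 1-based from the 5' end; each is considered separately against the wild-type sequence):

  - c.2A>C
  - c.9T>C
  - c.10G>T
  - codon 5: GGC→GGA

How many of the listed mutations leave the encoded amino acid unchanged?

Codon 1: TAT (Tyr) → TCT (Ser) — missense.
Codon 3: TGT (Cys) → TGC (Cys) — synonymous.
Codon 4: GCA (Ala) → TCA (Ser) — missense.
Codon 5: GGC (Gly) → GGA (Gly) — synonymous.
Synonymous: 2 of 4.

2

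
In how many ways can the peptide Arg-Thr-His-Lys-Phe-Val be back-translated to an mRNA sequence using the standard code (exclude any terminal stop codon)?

768

Arg: 6 codons.
Thr: 4 codons.
His: 2 codons.
Lys: 2 codons.
Phe: 2 codons.
Val: 4 codons.
6 × 4 × 2 × 2 × 2 × 4 = 768.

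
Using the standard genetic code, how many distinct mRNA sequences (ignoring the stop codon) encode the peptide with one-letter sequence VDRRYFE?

2304

Val: 4 codons.
Asp: 2 codons.
Arg: 6 codons.
Arg: 6 codons.
Tyr: 2 codons.
Phe: 2 codons.
Glu: 2 codons.
4 × 2 × 6 × 6 × 2 × 2 × 2 = 2304.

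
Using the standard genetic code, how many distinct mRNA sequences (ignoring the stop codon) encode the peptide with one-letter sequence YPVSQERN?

9216

Tyr: 2 codons.
Pro: 4 codons.
Val: 4 codons.
Ser: 6 codons.
Gln: 2 codons.
Glu: 2 codons.
Arg: 6 codons.
Asn: 2 codons.
2 × 4 × 4 × 6 × 2 × 2 × 6 × 2 = 9216.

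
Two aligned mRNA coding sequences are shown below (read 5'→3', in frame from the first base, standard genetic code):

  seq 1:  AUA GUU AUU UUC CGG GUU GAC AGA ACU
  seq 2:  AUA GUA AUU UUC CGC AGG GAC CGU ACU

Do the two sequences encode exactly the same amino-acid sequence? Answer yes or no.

Codon 1: AUA Ile / AUA Ile — identical.
Codon 2: GUU Val / GUA Val — synonymous.
Codon 3: AUU Ile / AUU Ile — identical.
Codon 4: UUC Phe / UUC Phe — identical.
Codon 5: CGG Arg / CGC Arg — synonymous.
Codon 6: GUU Val / AGG Arg — nonsynonymous.
Codon 7: GAC Asp / GAC Asp — identical.
Codon 8: AGA Arg / CGU Arg — synonymous.
Codon 9: ACU Thr / ACU Thr — identical.
Nonsynonymous differences: 1 → different protein.

no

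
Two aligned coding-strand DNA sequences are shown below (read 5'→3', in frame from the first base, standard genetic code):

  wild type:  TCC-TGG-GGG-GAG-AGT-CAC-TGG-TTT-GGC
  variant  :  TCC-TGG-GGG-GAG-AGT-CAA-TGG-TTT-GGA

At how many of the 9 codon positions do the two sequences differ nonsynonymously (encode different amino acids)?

Codon 1: TCC Ser / TCC Ser — identical.
Codon 2: TGG Trp / TGG Trp — identical.
Codon 3: GGG Gly / GGG Gly — identical.
Codon 4: GAG Glu / GAG Glu — identical.
Codon 5: AGT Ser / AGT Ser — identical.
Codon 6: CAC His / CAA Gln — nonsynonymous.
Codon 7: TGG Trp / TGG Trp — identical.
Codon 8: TTT Phe / TTT Phe — identical.
Codon 9: GGC Gly / GGA Gly — synonymous.
Nonsynonymous differences: 1.

1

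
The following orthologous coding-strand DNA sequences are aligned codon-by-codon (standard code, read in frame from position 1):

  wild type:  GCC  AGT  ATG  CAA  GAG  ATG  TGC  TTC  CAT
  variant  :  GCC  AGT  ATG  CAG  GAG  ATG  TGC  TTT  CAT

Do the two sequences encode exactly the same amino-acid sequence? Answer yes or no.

yes

Codon 1: GCC Ala / GCC Ala — identical.
Codon 2: AGT Ser / AGT Ser — identical.
Codon 3: ATG Met / ATG Met — identical.
Codon 4: CAA Gln / CAG Gln — synonymous.
Codon 5: GAG Glu / GAG Glu — identical.
Codon 6: ATG Met / ATG Met — identical.
Codon 7: TGC Cys / TGC Cys — identical.
Codon 8: TTC Phe / TTT Phe — synonymous.
Codon 9: CAT His / CAT His — identical.
Nonsynonymous differences: 0 → same protein.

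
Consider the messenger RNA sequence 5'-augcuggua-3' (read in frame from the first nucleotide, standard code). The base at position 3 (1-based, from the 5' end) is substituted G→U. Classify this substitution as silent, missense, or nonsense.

Position 3 falls in codon 1: AUG → Met.
After the substitution the codon is AUU → Ile.
Met ≠ Ile, so this is a missense mutation.

missense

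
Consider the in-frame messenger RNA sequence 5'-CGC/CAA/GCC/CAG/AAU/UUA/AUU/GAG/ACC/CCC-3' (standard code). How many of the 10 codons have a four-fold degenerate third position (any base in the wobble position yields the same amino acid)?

4

Codon 1 CGC (Arg): third position 4-fold.
Codon 2 CAA (Gln): third position 2-fold.
Codon 3 GCC (Ala): third position 4-fold.
Codon 4 CAG (Gln): third position 2-fold.
Codon 5 AAU (Asn): third position 2-fold.
Codon 6 UUA (Leu): third position 2-fold.
Codon 7 AUU (Ile): third position 3-fold.
Codon 8 GAG (Glu): third position 2-fold.
Codon 9 ACC (Thr): third position 4-fold.
Codon 10 CCC (Pro): third position 4-fold.
Four-fold degenerate third positions: 4.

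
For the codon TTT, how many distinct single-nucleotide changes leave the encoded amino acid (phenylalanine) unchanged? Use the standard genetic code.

1

Position 1: none → 0 synonymous.
Position 2: none → 0 synonymous.
Position 3: TTC → 1 synonymous.
Total: 0 + 0 + 1 = 1.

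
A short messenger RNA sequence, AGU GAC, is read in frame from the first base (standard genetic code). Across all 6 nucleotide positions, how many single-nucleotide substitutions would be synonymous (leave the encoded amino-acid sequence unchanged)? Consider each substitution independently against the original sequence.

Codon 1 (AGU, Ser): 1 synonymous substitution.
Codon 2 (GAC, Asp): 1 synonymous substitution.
Total: 1 + 1 = 2.

2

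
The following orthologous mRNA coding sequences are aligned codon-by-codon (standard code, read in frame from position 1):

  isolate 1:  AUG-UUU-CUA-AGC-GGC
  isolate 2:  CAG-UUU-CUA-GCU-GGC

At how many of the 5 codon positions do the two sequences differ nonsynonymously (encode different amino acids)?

2

Codon 1: AUG Met / CAG Gln — nonsynonymous.
Codon 2: UUU Phe / UUU Phe — identical.
Codon 3: CUA Leu / CUA Leu — identical.
Codon 4: AGC Ser / GCU Ala — nonsynonymous.
Codon 5: GGC Gly / GGC Gly — identical.
Nonsynonymous differences: 2.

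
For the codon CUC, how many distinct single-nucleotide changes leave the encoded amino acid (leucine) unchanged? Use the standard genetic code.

Position 1: none → 0 synonymous.
Position 2: none → 0 synonymous.
Position 3: CUU, CUA, CUG → 3 synonymous.
Total: 0 + 0 + 3 = 3.

3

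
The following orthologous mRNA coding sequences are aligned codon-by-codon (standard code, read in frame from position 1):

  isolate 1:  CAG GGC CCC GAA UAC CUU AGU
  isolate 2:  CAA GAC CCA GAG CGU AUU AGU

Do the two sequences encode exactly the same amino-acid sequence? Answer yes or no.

Codon 1: CAG Gln / CAA Gln — synonymous.
Codon 2: GGC Gly / GAC Asp — nonsynonymous.
Codon 3: CCC Pro / CCA Pro — synonymous.
Codon 4: GAA Glu / GAG Glu — synonymous.
Codon 5: UAC Tyr / CGU Arg — nonsynonymous.
Codon 6: CUU Leu / AUU Ile — nonsynonymous.
Codon 7: AGU Ser / AGU Ser — identical.
Nonsynonymous differences: 3 → different protein.

no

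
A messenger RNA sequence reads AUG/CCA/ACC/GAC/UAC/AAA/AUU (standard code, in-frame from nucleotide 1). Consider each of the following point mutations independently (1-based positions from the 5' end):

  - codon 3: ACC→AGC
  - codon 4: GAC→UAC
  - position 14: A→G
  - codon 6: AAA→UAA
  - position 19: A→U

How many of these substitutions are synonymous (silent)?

Codon 3: ACC (Thr) → AGC (Ser) — missense.
Codon 4: GAC (Asp) → UAC (Tyr) — missense.
Codon 5: UAC (Tyr) → UGC (Cys) — missense.
Codon 6: AAA (Lys) → UAA (Stop) — nonsense.
Codon 7: AUU (Ile) → UUU (Phe) — missense.
Synonymous: 0 of 5.

0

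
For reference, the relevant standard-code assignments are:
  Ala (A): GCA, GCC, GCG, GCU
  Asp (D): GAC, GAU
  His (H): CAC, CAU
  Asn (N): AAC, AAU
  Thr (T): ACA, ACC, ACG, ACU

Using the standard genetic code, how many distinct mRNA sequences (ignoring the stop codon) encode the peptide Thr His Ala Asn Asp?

128

Thr: 4 codons.
His: 2 codons.
Ala: 4 codons.
Asn: 2 codons.
Asp: 2 codons.
4 × 2 × 4 × 2 × 2 = 128.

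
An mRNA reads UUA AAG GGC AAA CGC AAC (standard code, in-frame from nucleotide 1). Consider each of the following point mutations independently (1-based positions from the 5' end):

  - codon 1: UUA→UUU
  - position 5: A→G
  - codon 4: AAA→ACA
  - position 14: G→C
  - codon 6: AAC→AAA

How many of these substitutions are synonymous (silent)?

0

Codon 1: UUA (Leu) → UUU (Phe) — missense.
Codon 2: AAG (Lys) → AGG (Arg) — missense.
Codon 4: AAA (Lys) → ACA (Thr) — missense.
Codon 5: CGC (Arg) → CCC (Pro) — missense.
Codon 6: AAC (Asn) → AAA (Lys) — missense.
Synonymous: 0 of 5.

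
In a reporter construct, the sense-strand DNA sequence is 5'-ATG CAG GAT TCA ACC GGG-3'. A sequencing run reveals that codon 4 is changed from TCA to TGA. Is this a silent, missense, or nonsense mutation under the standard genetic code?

nonsense

Position 11 falls in codon 4: TCA → Ser.
After the substitution the codon is TGA → Stop.
The new codon is a stop codon, so this is a nonsense mutation.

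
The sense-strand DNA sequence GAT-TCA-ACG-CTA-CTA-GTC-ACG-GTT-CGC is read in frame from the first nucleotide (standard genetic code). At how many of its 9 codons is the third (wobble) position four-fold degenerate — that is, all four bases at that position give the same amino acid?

8

Codon 1 GAT (Asp): third position 2-fold.
Codon 2 TCA (Ser): third position 4-fold.
Codon 3 ACG (Thr): third position 4-fold.
Codon 4 CTA (Leu): third position 4-fold.
Codon 5 CTA (Leu): third position 4-fold.
Codon 6 GTC (Val): third position 4-fold.
Codon 7 ACG (Thr): third position 4-fold.
Codon 8 GTT (Val): third position 4-fold.
Codon 9 CGC (Arg): third position 4-fold.
Four-fold degenerate third positions: 8.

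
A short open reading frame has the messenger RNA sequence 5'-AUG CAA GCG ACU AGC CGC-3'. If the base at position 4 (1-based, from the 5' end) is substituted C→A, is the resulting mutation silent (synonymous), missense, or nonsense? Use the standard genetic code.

missense

Position 4 falls in codon 2: CAA → Gln.
After the substitution the codon is AAA → Lys.
Gln ≠ Lys, so this is a missense mutation.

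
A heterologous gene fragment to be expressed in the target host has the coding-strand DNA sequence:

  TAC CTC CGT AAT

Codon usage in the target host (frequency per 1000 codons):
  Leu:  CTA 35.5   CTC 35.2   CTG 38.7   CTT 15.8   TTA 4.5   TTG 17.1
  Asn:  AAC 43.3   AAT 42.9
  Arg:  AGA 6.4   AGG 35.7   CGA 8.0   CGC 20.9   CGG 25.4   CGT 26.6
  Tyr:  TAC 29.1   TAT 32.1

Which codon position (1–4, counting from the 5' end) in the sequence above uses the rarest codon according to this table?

Codon 1 TAC (Tyr): 29.1 per 1000.
Codon 2 CTC (Leu): 35.2 per 1000.
Codon 3 CGT (Arg): 26.6 per 1000.
Codon 4 AAT (Asn): 42.9 per 1000.
Lowest frequency is 26.6 at codon 3.

3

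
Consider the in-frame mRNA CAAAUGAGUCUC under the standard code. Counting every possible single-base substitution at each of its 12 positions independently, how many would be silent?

5

Codon 1 (CAA, Gln): 1 synonymous substitution.
Codon 2 (AUG, Met): 0 synonymous substitutions.
Codon 3 (AGU, Ser): 1 synonymous substitution.
Codon 4 (CUC, Leu): 3 synonymous substitutions.
Total: 1 + 0 + 1 + 3 = 5.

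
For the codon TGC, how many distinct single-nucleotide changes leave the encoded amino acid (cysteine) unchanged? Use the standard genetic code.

Position 1: none → 0 synonymous.
Position 2: none → 0 synonymous.
Position 3: TGT → 1 synonymous.
Total: 0 + 0 + 1 = 1.

1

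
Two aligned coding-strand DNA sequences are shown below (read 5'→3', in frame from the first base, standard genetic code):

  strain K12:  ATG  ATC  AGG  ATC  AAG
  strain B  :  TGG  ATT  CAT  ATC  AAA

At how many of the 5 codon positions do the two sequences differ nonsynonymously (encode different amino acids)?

Codon 1: ATG Met / TGG Trp — nonsynonymous.
Codon 2: ATC Ile / ATT Ile — synonymous.
Codon 3: AGG Arg / CAT His — nonsynonymous.
Codon 4: ATC Ile / ATC Ile — identical.
Codon 5: AAG Lys / AAA Lys — synonymous.
Nonsynonymous differences: 2.

2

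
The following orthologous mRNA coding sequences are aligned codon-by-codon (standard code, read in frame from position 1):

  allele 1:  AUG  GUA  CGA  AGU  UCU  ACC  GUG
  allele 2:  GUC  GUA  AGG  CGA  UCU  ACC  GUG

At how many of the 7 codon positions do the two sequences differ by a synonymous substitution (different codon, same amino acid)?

1

Codon 1: AUG Met / GUC Val — nonsynonymous.
Codon 2: GUA Val / GUA Val — identical.
Codon 3: CGA Arg / AGG Arg — synonymous.
Codon 4: AGU Ser / CGA Arg — nonsynonymous.
Codon 5: UCU Ser / UCU Ser — identical.
Codon 6: ACC Thr / ACC Thr — identical.
Codon 7: GUG Val / GUG Val — identical.
Synonymous differences: 1.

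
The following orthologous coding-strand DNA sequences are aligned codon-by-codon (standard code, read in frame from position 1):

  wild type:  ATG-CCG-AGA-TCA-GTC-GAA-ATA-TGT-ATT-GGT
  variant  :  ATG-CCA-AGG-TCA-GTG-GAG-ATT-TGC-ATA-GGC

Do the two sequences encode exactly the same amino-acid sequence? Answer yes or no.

yes

Codon 1: ATG Met / ATG Met — identical.
Codon 2: CCG Pro / CCA Pro — synonymous.
Codon 3: AGA Arg / AGG Arg — synonymous.
Codon 4: TCA Ser / TCA Ser — identical.
Codon 5: GTC Val / GTG Val — synonymous.
Codon 6: GAA Glu / GAG Glu — synonymous.
Codon 7: ATA Ile / ATT Ile — synonymous.
Codon 8: TGT Cys / TGC Cys — synonymous.
Codon 9: ATT Ile / ATA Ile — synonymous.
Codon 10: GGT Gly / GGC Gly — synonymous.
Nonsynonymous differences: 0 → same protein.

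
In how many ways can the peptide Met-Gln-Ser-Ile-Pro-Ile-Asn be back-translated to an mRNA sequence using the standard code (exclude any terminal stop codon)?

Met: 1 codon.
Gln: 2 codons.
Ser: 6 codons.
Ile: 3 codons.
Pro: 4 codons.
Ile: 3 codons.
Asn: 2 codons.
1 × 2 × 6 × 3 × 4 × 3 × 2 = 864.

864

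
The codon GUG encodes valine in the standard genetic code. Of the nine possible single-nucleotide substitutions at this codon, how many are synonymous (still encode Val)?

Position 1: none → 0 synonymous.
Position 2: none → 0 synonymous.
Position 3: GUU, GUC, GUA → 3 synonymous.
Total: 0 + 0 + 3 = 3.

3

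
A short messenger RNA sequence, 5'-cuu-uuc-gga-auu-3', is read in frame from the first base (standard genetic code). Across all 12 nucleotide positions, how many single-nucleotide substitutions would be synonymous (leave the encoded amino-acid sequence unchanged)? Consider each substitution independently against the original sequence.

9

Codon 1 (CUU, Leu): 3 synonymous substitutions.
Codon 2 (UUC, Phe): 1 synonymous substitution.
Codon 3 (GGA, Gly): 3 synonymous substitutions.
Codon 4 (AUU, Ile): 2 synonymous substitutions.
Total: 3 + 1 + 3 + 2 = 9.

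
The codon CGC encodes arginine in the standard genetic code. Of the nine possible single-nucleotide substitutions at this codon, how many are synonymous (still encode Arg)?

3

Position 1: none → 0 synonymous.
Position 2: none → 0 synonymous.
Position 3: CGU, CGA, CGG → 3 synonymous.
Total: 0 + 0 + 3 = 3.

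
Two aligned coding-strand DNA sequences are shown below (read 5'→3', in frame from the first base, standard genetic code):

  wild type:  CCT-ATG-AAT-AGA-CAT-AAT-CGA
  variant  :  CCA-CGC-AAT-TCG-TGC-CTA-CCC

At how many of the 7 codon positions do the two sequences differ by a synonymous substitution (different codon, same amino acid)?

Codon 1: CCT Pro / CCA Pro — synonymous.
Codon 2: ATG Met / CGC Arg — nonsynonymous.
Codon 3: AAT Asn / AAT Asn — identical.
Codon 4: AGA Arg / TCG Ser — nonsynonymous.
Codon 5: CAT His / TGC Cys — nonsynonymous.
Codon 6: AAT Asn / CTA Leu — nonsynonymous.
Codon 7: CGA Arg / CCC Pro — nonsynonymous.
Synonymous differences: 1.

1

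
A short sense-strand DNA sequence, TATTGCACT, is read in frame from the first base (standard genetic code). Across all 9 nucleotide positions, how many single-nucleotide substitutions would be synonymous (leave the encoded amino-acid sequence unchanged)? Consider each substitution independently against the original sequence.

Codon 1 (TAT, Tyr): 1 synonymous substitution.
Codon 2 (TGC, Cys): 1 synonymous substitution.
Codon 3 (ACT, Thr): 3 synonymous substitutions.
Total: 1 + 1 + 3 = 5.

5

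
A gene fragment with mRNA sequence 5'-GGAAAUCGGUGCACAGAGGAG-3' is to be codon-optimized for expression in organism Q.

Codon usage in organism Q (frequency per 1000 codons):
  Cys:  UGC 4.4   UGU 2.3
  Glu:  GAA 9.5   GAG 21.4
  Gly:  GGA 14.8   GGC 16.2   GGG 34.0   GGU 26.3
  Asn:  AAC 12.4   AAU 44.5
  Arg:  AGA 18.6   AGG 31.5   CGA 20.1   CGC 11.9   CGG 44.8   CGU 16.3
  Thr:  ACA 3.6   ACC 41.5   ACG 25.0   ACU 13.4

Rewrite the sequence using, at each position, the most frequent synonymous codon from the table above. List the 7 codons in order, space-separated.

Codon 1 (Gly): best is GGG at 34.0.
Codon 2 (Asn): best is AAU at 44.5.
Codon 3 (Arg): best is CGG at 44.8.
Codon 4 (Cys): best is UGC at 4.4.
Codon 5 (Thr): best is ACC at 41.5.
Codon 6 (Glu): best is GAG at 21.4.
Codon 7 (Glu): best is GAG at 21.4.

GGG AAU CGG UGC ACC GAG GAG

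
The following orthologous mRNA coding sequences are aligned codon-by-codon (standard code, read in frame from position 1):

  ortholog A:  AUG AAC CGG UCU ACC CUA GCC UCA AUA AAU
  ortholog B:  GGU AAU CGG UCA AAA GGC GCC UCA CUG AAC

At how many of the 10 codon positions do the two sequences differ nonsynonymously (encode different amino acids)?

4

Codon 1: AUG Met / GGU Gly — nonsynonymous.
Codon 2: AAC Asn / AAU Asn — synonymous.
Codon 3: CGG Arg / CGG Arg — identical.
Codon 4: UCU Ser / UCA Ser — synonymous.
Codon 5: ACC Thr / AAA Lys — nonsynonymous.
Codon 6: CUA Leu / GGC Gly — nonsynonymous.
Codon 7: GCC Ala / GCC Ala — identical.
Codon 8: UCA Ser / UCA Ser — identical.
Codon 9: AUA Ile / CUG Leu — nonsynonymous.
Codon 10: AAU Asn / AAC Asn — synonymous.
Nonsynonymous differences: 4.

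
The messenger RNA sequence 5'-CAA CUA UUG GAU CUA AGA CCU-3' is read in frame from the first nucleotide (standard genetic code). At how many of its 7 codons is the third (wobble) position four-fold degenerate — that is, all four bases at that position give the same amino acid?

Codon 1 CAA (Gln): third position 2-fold.
Codon 2 CUA (Leu): third position 4-fold.
Codon 3 UUG (Leu): third position 2-fold.
Codon 4 GAU (Asp): third position 2-fold.
Codon 5 CUA (Leu): third position 4-fold.
Codon 6 AGA (Arg): third position 2-fold.
Codon 7 CCU (Pro): third position 4-fold.
Four-fold degenerate third positions: 3.

3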